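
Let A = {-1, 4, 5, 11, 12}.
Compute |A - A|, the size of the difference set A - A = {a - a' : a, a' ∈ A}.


A - A = {a - a' : a, a' ∈ A}; |A| = 5.
Bounds: 2|A|-1 ≤ |A - A| ≤ |A|² - |A| + 1, i.e. 9 ≤ |A - A| ≤ 21.
Note: 0 ∈ A - A always (from a - a). The set is symmetric: if d ∈ A - A then -d ∈ A - A.
Enumerate nonzero differences d = a - a' with a > a' (then include -d):
Positive differences: {1, 5, 6, 7, 8, 12, 13}
Full difference set: {0} ∪ (positive diffs) ∪ (negative diffs).
|A - A| = 1 + 2·7 = 15 (matches direct enumeration: 15).

|A - A| = 15


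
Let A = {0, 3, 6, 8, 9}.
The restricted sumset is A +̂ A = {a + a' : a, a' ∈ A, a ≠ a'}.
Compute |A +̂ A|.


Restricted sumset: A +̂ A = {a + a' : a ∈ A, a' ∈ A, a ≠ a'}.
Equivalently, take A + A and drop any sum 2a that is achievable ONLY as a + a for a ∈ A (i.e. sums representable only with equal summands).
Enumerate pairs (a, a') with a < a' (symmetric, so each unordered pair gives one sum; this covers all a ≠ a'):
  0 + 3 = 3
  0 + 6 = 6
  0 + 8 = 8
  0 + 9 = 9
  3 + 6 = 9
  3 + 8 = 11
  3 + 9 = 12
  6 + 8 = 14
  6 + 9 = 15
  8 + 9 = 17
Collected distinct sums: {3, 6, 8, 9, 11, 12, 14, 15, 17}
|A +̂ A| = 9
(Reference bound: |A +̂ A| ≥ 2|A| - 3 for |A| ≥ 2, with |A| = 5 giving ≥ 7.)

|A +̂ A| = 9


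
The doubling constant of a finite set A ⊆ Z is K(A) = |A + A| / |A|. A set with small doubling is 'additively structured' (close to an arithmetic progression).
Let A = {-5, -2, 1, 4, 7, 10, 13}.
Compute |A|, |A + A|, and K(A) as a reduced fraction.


|A| = 7.
Compute A + A by enumerating all 49 pairs.
A + A = {-10, -7, -4, -1, 2, 5, 8, 11, 14, 17, 20, 23, 26}, so |A + A| = 13.
K = |A + A| / |A| = 13/7 (already in lowest terms) ≈ 1.8571.
Reference: AP of size 7 gives K = 13/7 ≈ 1.8571; a fully generic set of size 7 gives K ≈ 4.0000.

|A| = 7, |A + A| = 13, K = 13/7.


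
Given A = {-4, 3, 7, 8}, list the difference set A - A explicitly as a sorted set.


A - A = {a - a' : a, a' ∈ A}.
Compute a - a' for each ordered pair (a, a'):
a = -4: -4--4=0, -4-3=-7, -4-7=-11, -4-8=-12
a = 3: 3--4=7, 3-3=0, 3-7=-4, 3-8=-5
a = 7: 7--4=11, 7-3=4, 7-7=0, 7-8=-1
a = 8: 8--4=12, 8-3=5, 8-7=1, 8-8=0
Collecting distinct values (and noting 0 appears from a-a):
A - A = {-12, -11, -7, -5, -4, -1, 0, 1, 4, 5, 7, 11, 12}
|A - A| = 13

A - A = {-12, -11, -7, -5, -4, -1, 0, 1, 4, 5, 7, 11, 12}


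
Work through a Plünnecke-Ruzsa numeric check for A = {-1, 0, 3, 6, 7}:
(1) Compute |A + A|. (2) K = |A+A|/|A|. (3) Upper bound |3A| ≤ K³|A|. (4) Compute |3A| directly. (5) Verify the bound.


|A| = 5.
Step 1: Compute A + A by enumerating all 25 pairs.
A + A = {-2, -1, 0, 2, 3, 5, 6, 7, 9, 10, 12, 13, 14}, so |A + A| = 13.
Step 2: Doubling constant K = |A + A|/|A| = 13/5 = 13/5 ≈ 2.6000.
Step 3: Plünnecke-Ruzsa gives |3A| ≤ K³·|A| = (2.6000)³ · 5 ≈ 87.8800.
Step 4: Compute 3A = A + A + A directly by enumerating all triples (a,b,c) ∈ A³; |3A| = 25.
Step 5: Check 25 ≤ 87.8800? Yes ✓.

K = 13/5, Plünnecke-Ruzsa bound K³|A| ≈ 87.8800, |3A| = 25, inequality holds.


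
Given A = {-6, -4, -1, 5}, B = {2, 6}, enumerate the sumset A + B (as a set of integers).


A + B = {a + b : a ∈ A, b ∈ B}.
Enumerate all |A|·|B| = 4·2 = 8 pairs (a, b) and collect distinct sums.
a = -6: -6+2=-4, -6+6=0
a = -4: -4+2=-2, -4+6=2
a = -1: -1+2=1, -1+6=5
a = 5: 5+2=7, 5+6=11
Collecting distinct sums: A + B = {-4, -2, 0, 1, 2, 5, 7, 11}
|A + B| = 8

A + B = {-4, -2, 0, 1, 2, 5, 7, 11}


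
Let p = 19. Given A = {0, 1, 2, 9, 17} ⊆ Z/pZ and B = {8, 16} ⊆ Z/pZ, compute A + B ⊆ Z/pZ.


Work in Z/19Z: reduce every sum a + b modulo 19.
Enumerate all 10 pairs:
a = 0: 0+8=8, 0+16=16
a = 1: 1+8=9, 1+16=17
a = 2: 2+8=10, 2+16=18
a = 9: 9+8=17, 9+16=6
a = 17: 17+8=6, 17+16=14
Distinct residues collected: {6, 8, 9, 10, 14, 16, 17, 18}
|A + B| = 8 (out of 19 total residues).

A + B = {6, 8, 9, 10, 14, 16, 17, 18}


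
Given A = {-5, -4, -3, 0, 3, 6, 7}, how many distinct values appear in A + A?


A + A = {a + a' : a, a' ∈ A}; |A| = 7.
General bounds: 2|A| - 1 ≤ |A + A| ≤ |A|(|A|+1)/2, i.e. 13 ≤ |A + A| ≤ 28.
Lower bound 2|A|-1 is attained iff A is an arithmetic progression.
Enumerate sums a + a' for a ≤ a' (symmetric, so this suffices):
a = -5: -5+-5=-10, -5+-4=-9, -5+-3=-8, -5+0=-5, -5+3=-2, -5+6=1, -5+7=2
a = -4: -4+-4=-8, -4+-3=-7, -4+0=-4, -4+3=-1, -4+6=2, -4+7=3
a = -3: -3+-3=-6, -3+0=-3, -3+3=0, -3+6=3, -3+7=4
a = 0: 0+0=0, 0+3=3, 0+6=6, 0+7=7
a = 3: 3+3=6, 3+6=9, 3+7=10
a = 6: 6+6=12, 6+7=13
a = 7: 7+7=14
Distinct sums: {-10, -9, -8, -7, -6, -5, -4, -3, -2, -1, 0, 1, 2, 3, 4, 6, 7, 9, 10, 12, 13, 14}
|A + A| = 22

|A + A| = 22


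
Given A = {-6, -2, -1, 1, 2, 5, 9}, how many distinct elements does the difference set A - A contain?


A - A = {a - a' : a, a' ∈ A}; |A| = 7.
Bounds: 2|A|-1 ≤ |A - A| ≤ |A|² - |A| + 1, i.e. 13 ≤ |A - A| ≤ 43.
Note: 0 ∈ A - A always (from a - a). The set is symmetric: if d ∈ A - A then -d ∈ A - A.
Enumerate nonzero differences d = a - a' with a > a' (then include -d):
Positive differences: {1, 2, 3, 4, 5, 6, 7, 8, 10, 11, 15}
Full difference set: {0} ∪ (positive diffs) ∪ (negative diffs).
|A - A| = 1 + 2·11 = 23 (matches direct enumeration: 23).

|A - A| = 23


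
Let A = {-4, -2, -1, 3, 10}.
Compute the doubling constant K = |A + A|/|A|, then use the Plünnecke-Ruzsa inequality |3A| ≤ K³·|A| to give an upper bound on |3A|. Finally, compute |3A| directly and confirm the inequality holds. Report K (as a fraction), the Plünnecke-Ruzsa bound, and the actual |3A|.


|A| = 5.
Step 1: Compute A + A by enumerating all 25 pairs.
A + A = {-8, -6, -5, -4, -3, -2, -1, 1, 2, 6, 8, 9, 13, 20}, so |A + A| = 14.
Step 2: Doubling constant K = |A + A|/|A| = 14/5 = 14/5 ≈ 2.8000.
Step 3: Plünnecke-Ruzsa gives |3A| ≤ K³·|A| = (2.8000)³ · 5 ≈ 109.7600.
Step 4: Compute 3A = A + A + A directly by enumerating all triples (a,b,c) ∈ A³; |3A| = 27.
Step 5: Check 27 ≤ 109.7600? Yes ✓.

K = 14/5, Plünnecke-Ruzsa bound K³|A| ≈ 109.7600, |3A| = 27, inequality holds.


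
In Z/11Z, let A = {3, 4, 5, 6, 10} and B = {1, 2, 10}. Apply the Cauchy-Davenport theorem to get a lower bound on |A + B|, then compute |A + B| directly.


Cauchy-Davenport: |A + B| ≥ min(p, |A| + |B| - 1) for A, B nonempty in Z/pZ.
|A| = 5, |B| = 3, p = 11.
CD lower bound = min(11, 5 + 3 - 1) = min(11, 7) = 7.
Compute A + B mod 11 directly:
a = 3: 3+1=4, 3+2=5, 3+10=2
a = 4: 4+1=5, 4+2=6, 4+10=3
a = 5: 5+1=6, 5+2=7, 5+10=4
a = 6: 6+1=7, 6+2=8, 6+10=5
a = 10: 10+1=0, 10+2=1, 10+10=9
A + B = {0, 1, 2, 3, 4, 5, 6, 7, 8, 9}, so |A + B| = 10.
Verify: 10 ≥ 7? Yes ✓.

CD lower bound = 7, actual |A + B| = 10.


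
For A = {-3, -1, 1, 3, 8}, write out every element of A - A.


A - A = {a - a' : a, a' ∈ A}.
Compute a - a' for each ordered pair (a, a'):
a = -3: -3--3=0, -3--1=-2, -3-1=-4, -3-3=-6, -3-8=-11
a = -1: -1--3=2, -1--1=0, -1-1=-2, -1-3=-4, -1-8=-9
a = 1: 1--3=4, 1--1=2, 1-1=0, 1-3=-2, 1-8=-7
a = 3: 3--3=6, 3--1=4, 3-1=2, 3-3=0, 3-8=-5
a = 8: 8--3=11, 8--1=9, 8-1=7, 8-3=5, 8-8=0
Collecting distinct values (and noting 0 appears from a-a):
A - A = {-11, -9, -7, -6, -5, -4, -2, 0, 2, 4, 5, 6, 7, 9, 11}
|A - A| = 15

A - A = {-11, -9, -7, -6, -5, -4, -2, 0, 2, 4, 5, 6, 7, 9, 11}


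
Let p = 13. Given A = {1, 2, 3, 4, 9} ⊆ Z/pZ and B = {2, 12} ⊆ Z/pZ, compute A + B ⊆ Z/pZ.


Work in Z/13Z: reduce every sum a + b modulo 13.
Enumerate all 10 pairs:
a = 1: 1+2=3, 1+12=0
a = 2: 2+2=4, 2+12=1
a = 3: 3+2=5, 3+12=2
a = 4: 4+2=6, 4+12=3
a = 9: 9+2=11, 9+12=8
Distinct residues collected: {0, 1, 2, 3, 4, 5, 6, 8, 11}
|A + B| = 9 (out of 13 total residues).

A + B = {0, 1, 2, 3, 4, 5, 6, 8, 11}


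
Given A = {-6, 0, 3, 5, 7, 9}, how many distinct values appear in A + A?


A + A = {a + a' : a, a' ∈ A}; |A| = 6.
General bounds: 2|A| - 1 ≤ |A + A| ≤ |A|(|A|+1)/2, i.e. 11 ≤ |A + A| ≤ 21.
Lower bound 2|A|-1 is attained iff A is an arithmetic progression.
Enumerate sums a + a' for a ≤ a' (symmetric, so this suffices):
a = -6: -6+-6=-12, -6+0=-6, -6+3=-3, -6+5=-1, -6+7=1, -6+9=3
a = 0: 0+0=0, 0+3=3, 0+5=5, 0+7=7, 0+9=9
a = 3: 3+3=6, 3+5=8, 3+7=10, 3+9=12
a = 5: 5+5=10, 5+7=12, 5+9=14
a = 7: 7+7=14, 7+9=16
a = 9: 9+9=18
Distinct sums: {-12, -6, -3, -1, 0, 1, 3, 5, 6, 7, 8, 9, 10, 12, 14, 16, 18}
|A + A| = 17

|A + A| = 17


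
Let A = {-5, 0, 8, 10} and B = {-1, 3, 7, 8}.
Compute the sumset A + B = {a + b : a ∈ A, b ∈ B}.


A + B = {a + b : a ∈ A, b ∈ B}.
Enumerate all |A|·|B| = 4·4 = 16 pairs (a, b) and collect distinct sums.
a = -5: -5+-1=-6, -5+3=-2, -5+7=2, -5+8=3
a = 0: 0+-1=-1, 0+3=3, 0+7=7, 0+8=8
a = 8: 8+-1=7, 8+3=11, 8+7=15, 8+8=16
a = 10: 10+-1=9, 10+3=13, 10+7=17, 10+8=18
Collecting distinct sums: A + B = {-6, -2, -1, 2, 3, 7, 8, 9, 11, 13, 15, 16, 17, 18}
|A + B| = 14

A + B = {-6, -2, -1, 2, 3, 7, 8, 9, 11, 13, 15, 16, 17, 18}


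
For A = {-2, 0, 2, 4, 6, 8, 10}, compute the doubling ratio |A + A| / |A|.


|A| = 7.
Compute A + A by enumerating all 49 pairs.
A + A = {-4, -2, 0, 2, 4, 6, 8, 10, 12, 14, 16, 18, 20}, so |A + A| = 13.
K = |A + A| / |A| = 13/7 (already in lowest terms) ≈ 1.8571.
Reference: AP of size 7 gives K = 13/7 ≈ 1.8571; a fully generic set of size 7 gives K ≈ 4.0000.

|A| = 7, |A + A| = 13, K = 13/7.


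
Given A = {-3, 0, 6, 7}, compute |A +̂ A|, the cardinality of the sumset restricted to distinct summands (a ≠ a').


Restricted sumset: A +̂ A = {a + a' : a ∈ A, a' ∈ A, a ≠ a'}.
Equivalently, take A + A and drop any sum 2a that is achievable ONLY as a + a for a ∈ A (i.e. sums representable only with equal summands).
Enumerate pairs (a, a') with a < a' (symmetric, so each unordered pair gives one sum; this covers all a ≠ a'):
  -3 + 0 = -3
  -3 + 6 = 3
  -3 + 7 = 4
  0 + 6 = 6
  0 + 7 = 7
  6 + 7 = 13
Collected distinct sums: {-3, 3, 4, 6, 7, 13}
|A +̂ A| = 6
(Reference bound: |A +̂ A| ≥ 2|A| - 3 for |A| ≥ 2, with |A| = 4 giving ≥ 5.)

|A +̂ A| = 6


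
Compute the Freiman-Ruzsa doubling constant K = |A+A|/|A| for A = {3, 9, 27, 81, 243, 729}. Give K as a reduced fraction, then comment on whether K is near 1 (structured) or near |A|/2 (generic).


|A| = 6.
Compute A + A by enumerating all 36 pairs.
A + A = {6, 12, 18, 30, 36, 54, 84, 90, 108, 162, 246, 252, 270, 324, 486, 732, 738, 756, 810, 972, 1458}, so |A + A| = 21.
K = |A + A| / |A| = 21/6 = 7/2 ≈ 3.5000.
Reference: AP of size 6 gives K = 11/6 ≈ 1.8333; a fully generic set of size 6 gives K ≈ 3.5000.

|A| = 6, |A + A| = 21, K = 21/6 = 7/2.


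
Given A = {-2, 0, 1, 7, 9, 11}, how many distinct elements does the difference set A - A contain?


A - A = {a - a' : a, a' ∈ A}; |A| = 6.
Bounds: 2|A|-1 ≤ |A - A| ≤ |A|² - |A| + 1, i.e. 11 ≤ |A - A| ≤ 31.
Note: 0 ∈ A - A always (from a - a). The set is symmetric: if d ∈ A - A then -d ∈ A - A.
Enumerate nonzero differences d = a - a' with a > a' (then include -d):
Positive differences: {1, 2, 3, 4, 6, 7, 8, 9, 10, 11, 13}
Full difference set: {0} ∪ (positive diffs) ∪ (negative diffs).
|A - A| = 1 + 2·11 = 23 (matches direct enumeration: 23).

|A - A| = 23


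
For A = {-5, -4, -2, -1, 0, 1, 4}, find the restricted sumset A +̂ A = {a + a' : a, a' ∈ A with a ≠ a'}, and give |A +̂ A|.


Restricted sumset: A +̂ A = {a + a' : a ∈ A, a' ∈ A, a ≠ a'}.
Equivalently, take A + A and drop any sum 2a that is achievable ONLY as a + a for a ∈ A (i.e. sums representable only with equal summands).
Enumerate pairs (a, a') with a < a' (symmetric, so each unordered pair gives one sum; this covers all a ≠ a'):
  -5 + -4 = -9
  -5 + -2 = -7
  -5 + -1 = -6
  -5 + 0 = -5
  -5 + 1 = -4
  -5 + 4 = -1
  -4 + -2 = -6
  -4 + -1 = -5
  -4 + 0 = -4
  -4 + 1 = -3
  -4 + 4 = 0
  -2 + -1 = -3
  -2 + 0 = -2
  -2 + 1 = -1
  -2 + 4 = 2
  -1 + 0 = -1
  -1 + 1 = 0
  -1 + 4 = 3
  0 + 1 = 1
  0 + 4 = 4
  1 + 4 = 5
Collected distinct sums: {-9, -7, -6, -5, -4, -3, -2, -1, 0, 1, 2, 3, 4, 5}
|A +̂ A| = 14
(Reference bound: |A +̂ A| ≥ 2|A| - 3 for |A| ≥ 2, with |A| = 7 giving ≥ 11.)

|A +̂ A| = 14


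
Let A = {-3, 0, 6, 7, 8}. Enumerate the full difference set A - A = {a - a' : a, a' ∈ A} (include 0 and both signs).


A - A = {a - a' : a, a' ∈ A}.
Compute a - a' for each ordered pair (a, a'):
a = -3: -3--3=0, -3-0=-3, -3-6=-9, -3-7=-10, -3-8=-11
a = 0: 0--3=3, 0-0=0, 0-6=-6, 0-7=-7, 0-8=-8
a = 6: 6--3=9, 6-0=6, 6-6=0, 6-7=-1, 6-8=-2
a = 7: 7--3=10, 7-0=7, 7-6=1, 7-7=0, 7-8=-1
a = 8: 8--3=11, 8-0=8, 8-6=2, 8-7=1, 8-8=0
Collecting distinct values (and noting 0 appears from a-a):
A - A = {-11, -10, -9, -8, -7, -6, -3, -2, -1, 0, 1, 2, 3, 6, 7, 8, 9, 10, 11}
|A - A| = 19

A - A = {-11, -10, -9, -8, -7, -6, -3, -2, -1, 0, 1, 2, 3, 6, 7, 8, 9, 10, 11}


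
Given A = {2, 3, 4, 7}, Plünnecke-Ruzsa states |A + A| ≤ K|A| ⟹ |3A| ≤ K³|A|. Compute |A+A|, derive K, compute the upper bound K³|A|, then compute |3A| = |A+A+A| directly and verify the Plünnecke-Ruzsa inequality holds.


|A| = 4.
Step 1: Compute A + A by enumerating all 16 pairs.
A + A = {4, 5, 6, 7, 8, 9, 10, 11, 14}, so |A + A| = 9.
Step 2: Doubling constant K = |A + A|/|A| = 9/4 = 9/4 ≈ 2.2500.
Step 3: Plünnecke-Ruzsa gives |3A| ≤ K³·|A| = (2.2500)³ · 4 ≈ 45.5625.
Step 4: Compute 3A = A + A + A directly by enumerating all triples (a,b,c) ∈ A³; |3A| = 14.
Step 5: Check 14 ≤ 45.5625? Yes ✓.

K = 9/4, Plünnecke-Ruzsa bound K³|A| ≈ 45.5625, |3A| = 14, inequality holds.


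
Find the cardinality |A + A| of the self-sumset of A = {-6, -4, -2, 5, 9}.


A + A = {a + a' : a, a' ∈ A}; |A| = 5.
General bounds: 2|A| - 1 ≤ |A + A| ≤ |A|(|A|+1)/2, i.e. 9 ≤ |A + A| ≤ 15.
Lower bound 2|A|-1 is attained iff A is an arithmetic progression.
Enumerate sums a + a' for a ≤ a' (symmetric, so this suffices):
a = -6: -6+-6=-12, -6+-4=-10, -6+-2=-8, -6+5=-1, -6+9=3
a = -4: -4+-4=-8, -4+-2=-6, -4+5=1, -4+9=5
a = -2: -2+-2=-4, -2+5=3, -2+9=7
a = 5: 5+5=10, 5+9=14
a = 9: 9+9=18
Distinct sums: {-12, -10, -8, -6, -4, -1, 1, 3, 5, 7, 10, 14, 18}
|A + A| = 13

|A + A| = 13


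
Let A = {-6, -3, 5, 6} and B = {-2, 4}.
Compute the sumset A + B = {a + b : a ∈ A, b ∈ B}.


A + B = {a + b : a ∈ A, b ∈ B}.
Enumerate all |A|·|B| = 4·2 = 8 pairs (a, b) and collect distinct sums.
a = -6: -6+-2=-8, -6+4=-2
a = -3: -3+-2=-5, -3+4=1
a = 5: 5+-2=3, 5+4=9
a = 6: 6+-2=4, 6+4=10
Collecting distinct sums: A + B = {-8, -5, -2, 1, 3, 4, 9, 10}
|A + B| = 8

A + B = {-8, -5, -2, 1, 3, 4, 9, 10}


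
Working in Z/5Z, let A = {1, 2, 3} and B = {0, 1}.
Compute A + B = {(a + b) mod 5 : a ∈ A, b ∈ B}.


Work in Z/5Z: reduce every sum a + b modulo 5.
Enumerate all 6 pairs:
a = 1: 1+0=1, 1+1=2
a = 2: 2+0=2, 2+1=3
a = 3: 3+0=3, 3+1=4
Distinct residues collected: {1, 2, 3, 4}
|A + B| = 4 (out of 5 total residues).

A + B = {1, 2, 3, 4}


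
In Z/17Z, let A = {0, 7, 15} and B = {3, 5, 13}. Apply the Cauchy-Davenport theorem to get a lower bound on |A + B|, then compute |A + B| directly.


Cauchy-Davenport: |A + B| ≥ min(p, |A| + |B| - 1) for A, B nonempty in Z/pZ.
|A| = 3, |B| = 3, p = 17.
CD lower bound = min(17, 3 + 3 - 1) = min(17, 5) = 5.
Compute A + B mod 17 directly:
a = 0: 0+3=3, 0+5=5, 0+13=13
a = 7: 7+3=10, 7+5=12, 7+13=3
a = 15: 15+3=1, 15+5=3, 15+13=11
A + B = {1, 3, 5, 10, 11, 12, 13}, so |A + B| = 7.
Verify: 7 ≥ 5? Yes ✓.

CD lower bound = 5, actual |A + B| = 7.


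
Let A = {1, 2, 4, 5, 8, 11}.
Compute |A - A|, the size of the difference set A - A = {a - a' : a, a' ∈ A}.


A - A = {a - a' : a, a' ∈ A}; |A| = 6.
Bounds: 2|A|-1 ≤ |A - A| ≤ |A|² - |A| + 1, i.e. 11 ≤ |A - A| ≤ 31.
Note: 0 ∈ A - A always (from a - a). The set is symmetric: if d ∈ A - A then -d ∈ A - A.
Enumerate nonzero differences d = a - a' with a > a' (then include -d):
Positive differences: {1, 2, 3, 4, 6, 7, 9, 10}
Full difference set: {0} ∪ (positive diffs) ∪ (negative diffs).
|A - A| = 1 + 2·8 = 17 (matches direct enumeration: 17).

|A - A| = 17


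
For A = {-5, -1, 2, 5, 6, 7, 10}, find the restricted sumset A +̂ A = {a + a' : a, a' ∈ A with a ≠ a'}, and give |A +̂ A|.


Restricted sumset: A +̂ A = {a + a' : a ∈ A, a' ∈ A, a ≠ a'}.
Equivalently, take A + A and drop any sum 2a that is achievable ONLY as a + a for a ∈ A (i.e. sums representable only with equal summands).
Enumerate pairs (a, a') with a < a' (symmetric, so each unordered pair gives one sum; this covers all a ≠ a'):
  -5 + -1 = -6
  -5 + 2 = -3
  -5 + 5 = 0
  -5 + 6 = 1
  -5 + 7 = 2
  -5 + 10 = 5
  -1 + 2 = 1
  -1 + 5 = 4
  -1 + 6 = 5
  -1 + 7 = 6
  -1 + 10 = 9
  2 + 5 = 7
  2 + 6 = 8
  2 + 7 = 9
  2 + 10 = 12
  5 + 6 = 11
  5 + 7 = 12
  5 + 10 = 15
  6 + 7 = 13
  6 + 10 = 16
  7 + 10 = 17
Collected distinct sums: {-6, -3, 0, 1, 2, 4, 5, 6, 7, 8, 9, 11, 12, 13, 15, 16, 17}
|A +̂ A| = 17
(Reference bound: |A +̂ A| ≥ 2|A| - 3 for |A| ≥ 2, with |A| = 7 giving ≥ 11.)

|A +̂ A| = 17


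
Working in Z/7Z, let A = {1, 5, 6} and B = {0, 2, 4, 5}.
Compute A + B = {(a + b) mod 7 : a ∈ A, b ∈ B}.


Work in Z/7Z: reduce every sum a + b modulo 7.
Enumerate all 12 pairs:
a = 1: 1+0=1, 1+2=3, 1+4=5, 1+5=6
a = 5: 5+0=5, 5+2=0, 5+4=2, 5+5=3
a = 6: 6+0=6, 6+2=1, 6+4=3, 6+5=4
Distinct residues collected: {0, 1, 2, 3, 4, 5, 6}
|A + B| = 7 (out of 7 total residues).

A + B = {0, 1, 2, 3, 4, 5, 6}


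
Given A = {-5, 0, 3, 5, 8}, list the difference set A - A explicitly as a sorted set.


A - A = {a - a' : a, a' ∈ A}.
Compute a - a' for each ordered pair (a, a'):
a = -5: -5--5=0, -5-0=-5, -5-3=-8, -5-5=-10, -5-8=-13
a = 0: 0--5=5, 0-0=0, 0-3=-3, 0-5=-5, 0-8=-8
a = 3: 3--5=8, 3-0=3, 3-3=0, 3-5=-2, 3-8=-5
a = 5: 5--5=10, 5-0=5, 5-3=2, 5-5=0, 5-8=-3
a = 8: 8--5=13, 8-0=8, 8-3=5, 8-5=3, 8-8=0
Collecting distinct values (and noting 0 appears from a-a):
A - A = {-13, -10, -8, -5, -3, -2, 0, 2, 3, 5, 8, 10, 13}
|A - A| = 13

A - A = {-13, -10, -8, -5, -3, -2, 0, 2, 3, 5, 8, 10, 13}


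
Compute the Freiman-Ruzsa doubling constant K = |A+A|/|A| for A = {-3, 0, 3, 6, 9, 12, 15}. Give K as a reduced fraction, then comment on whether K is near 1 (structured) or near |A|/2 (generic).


|A| = 7.
Compute A + A by enumerating all 49 pairs.
A + A = {-6, -3, 0, 3, 6, 9, 12, 15, 18, 21, 24, 27, 30}, so |A + A| = 13.
K = |A + A| / |A| = 13/7 (already in lowest terms) ≈ 1.8571.
Reference: AP of size 7 gives K = 13/7 ≈ 1.8571; a fully generic set of size 7 gives K ≈ 4.0000.

|A| = 7, |A + A| = 13, K = 13/7.


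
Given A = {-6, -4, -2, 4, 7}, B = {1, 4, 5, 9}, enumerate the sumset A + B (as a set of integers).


A + B = {a + b : a ∈ A, b ∈ B}.
Enumerate all |A|·|B| = 5·4 = 20 pairs (a, b) and collect distinct sums.
a = -6: -6+1=-5, -6+4=-2, -6+5=-1, -6+9=3
a = -4: -4+1=-3, -4+4=0, -4+5=1, -4+9=5
a = -2: -2+1=-1, -2+4=2, -2+5=3, -2+9=7
a = 4: 4+1=5, 4+4=8, 4+5=9, 4+9=13
a = 7: 7+1=8, 7+4=11, 7+5=12, 7+9=16
Collecting distinct sums: A + B = {-5, -3, -2, -1, 0, 1, 2, 3, 5, 7, 8, 9, 11, 12, 13, 16}
|A + B| = 16

A + B = {-5, -3, -2, -1, 0, 1, 2, 3, 5, 7, 8, 9, 11, 12, 13, 16}


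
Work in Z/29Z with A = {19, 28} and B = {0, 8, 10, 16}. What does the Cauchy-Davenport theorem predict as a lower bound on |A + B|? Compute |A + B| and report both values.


Cauchy-Davenport: |A + B| ≥ min(p, |A| + |B| - 1) for A, B nonempty in Z/pZ.
|A| = 2, |B| = 4, p = 29.
CD lower bound = min(29, 2 + 4 - 1) = min(29, 5) = 5.
Compute A + B mod 29 directly:
a = 19: 19+0=19, 19+8=27, 19+10=0, 19+16=6
a = 28: 28+0=28, 28+8=7, 28+10=9, 28+16=15
A + B = {0, 6, 7, 9, 15, 19, 27, 28}, so |A + B| = 8.
Verify: 8 ≥ 5? Yes ✓.

CD lower bound = 5, actual |A + B| = 8.


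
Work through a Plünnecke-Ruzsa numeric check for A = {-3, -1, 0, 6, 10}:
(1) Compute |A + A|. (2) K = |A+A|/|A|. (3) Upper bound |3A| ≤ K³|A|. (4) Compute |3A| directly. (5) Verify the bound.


|A| = 5.
Step 1: Compute A + A by enumerating all 25 pairs.
A + A = {-6, -4, -3, -2, -1, 0, 3, 5, 6, 7, 9, 10, 12, 16, 20}, so |A + A| = 15.
Step 2: Doubling constant K = |A + A|/|A| = 15/5 = 15/5 ≈ 3.0000.
Step 3: Plünnecke-Ruzsa gives |3A| ≤ K³·|A| = (3.0000)³ · 5 ≈ 135.0000.
Step 4: Compute 3A = A + A + A directly by enumerating all triples (a,b,c) ∈ A³; |3A| = 30.
Step 5: Check 30 ≤ 135.0000? Yes ✓.

K = 15/5, Plünnecke-Ruzsa bound K³|A| ≈ 135.0000, |3A| = 30, inequality holds.


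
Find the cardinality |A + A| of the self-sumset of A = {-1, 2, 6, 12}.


A + A = {a + a' : a, a' ∈ A}; |A| = 4.
General bounds: 2|A| - 1 ≤ |A + A| ≤ |A|(|A|+1)/2, i.e. 7 ≤ |A + A| ≤ 10.
Lower bound 2|A|-1 is attained iff A is an arithmetic progression.
Enumerate sums a + a' for a ≤ a' (symmetric, so this suffices):
a = -1: -1+-1=-2, -1+2=1, -1+6=5, -1+12=11
a = 2: 2+2=4, 2+6=8, 2+12=14
a = 6: 6+6=12, 6+12=18
a = 12: 12+12=24
Distinct sums: {-2, 1, 4, 5, 8, 11, 12, 14, 18, 24}
|A + A| = 10

|A + A| = 10


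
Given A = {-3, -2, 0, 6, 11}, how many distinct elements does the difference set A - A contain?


A - A = {a - a' : a, a' ∈ A}; |A| = 5.
Bounds: 2|A|-1 ≤ |A - A| ≤ |A|² - |A| + 1, i.e. 9 ≤ |A - A| ≤ 21.
Note: 0 ∈ A - A always (from a - a). The set is symmetric: if d ∈ A - A then -d ∈ A - A.
Enumerate nonzero differences d = a - a' with a > a' (then include -d):
Positive differences: {1, 2, 3, 5, 6, 8, 9, 11, 13, 14}
Full difference set: {0} ∪ (positive diffs) ∪ (negative diffs).
|A - A| = 1 + 2·10 = 21 (matches direct enumeration: 21).

|A - A| = 21


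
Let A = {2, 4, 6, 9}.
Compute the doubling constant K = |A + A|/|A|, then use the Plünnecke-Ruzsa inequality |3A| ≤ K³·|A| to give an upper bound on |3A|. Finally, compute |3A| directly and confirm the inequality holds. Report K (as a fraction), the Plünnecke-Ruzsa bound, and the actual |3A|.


|A| = 4.
Step 1: Compute A + A by enumerating all 16 pairs.
A + A = {4, 6, 8, 10, 11, 12, 13, 15, 18}, so |A + A| = 9.
Step 2: Doubling constant K = |A + A|/|A| = 9/4 = 9/4 ≈ 2.2500.
Step 3: Plünnecke-Ruzsa gives |3A| ≤ K³·|A| = (2.2500)³ · 4 ≈ 45.5625.
Step 4: Compute 3A = A + A + A directly by enumerating all triples (a,b,c) ∈ A³; |3A| = 16.
Step 5: Check 16 ≤ 45.5625? Yes ✓.

K = 9/4, Plünnecke-Ruzsa bound K³|A| ≈ 45.5625, |3A| = 16, inequality holds.


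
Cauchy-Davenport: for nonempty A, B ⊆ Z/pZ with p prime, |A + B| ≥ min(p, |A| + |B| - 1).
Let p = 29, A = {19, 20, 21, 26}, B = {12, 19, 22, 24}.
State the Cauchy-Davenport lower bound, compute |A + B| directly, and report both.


Cauchy-Davenport: |A + B| ≥ min(p, |A| + |B| - 1) for A, B nonempty in Z/pZ.
|A| = 4, |B| = 4, p = 29.
CD lower bound = min(29, 4 + 4 - 1) = min(29, 7) = 7.
Compute A + B mod 29 directly:
a = 19: 19+12=2, 19+19=9, 19+22=12, 19+24=14
a = 20: 20+12=3, 20+19=10, 20+22=13, 20+24=15
a = 21: 21+12=4, 21+19=11, 21+22=14, 21+24=16
a = 26: 26+12=9, 26+19=16, 26+22=19, 26+24=21
A + B = {2, 3, 4, 9, 10, 11, 12, 13, 14, 15, 16, 19, 21}, so |A + B| = 13.
Verify: 13 ≥ 7? Yes ✓.

CD lower bound = 7, actual |A + B| = 13.


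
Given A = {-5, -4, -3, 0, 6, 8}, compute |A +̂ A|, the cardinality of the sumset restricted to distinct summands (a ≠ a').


Restricted sumset: A +̂ A = {a + a' : a ∈ A, a' ∈ A, a ≠ a'}.
Equivalently, take A + A and drop any sum 2a that is achievable ONLY as a + a for a ∈ A (i.e. sums representable only with equal summands).
Enumerate pairs (a, a') with a < a' (symmetric, so each unordered pair gives one sum; this covers all a ≠ a'):
  -5 + -4 = -9
  -5 + -3 = -8
  -5 + 0 = -5
  -5 + 6 = 1
  -5 + 8 = 3
  -4 + -3 = -7
  -4 + 0 = -4
  -4 + 6 = 2
  -4 + 8 = 4
  -3 + 0 = -3
  -3 + 6 = 3
  -3 + 8 = 5
  0 + 6 = 6
  0 + 8 = 8
  6 + 8 = 14
Collected distinct sums: {-9, -8, -7, -5, -4, -3, 1, 2, 3, 4, 5, 6, 8, 14}
|A +̂ A| = 14
(Reference bound: |A +̂ A| ≥ 2|A| - 3 for |A| ≥ 2, with |A| = 6 giving ≥ 9.)

|A +̂ A| = 14


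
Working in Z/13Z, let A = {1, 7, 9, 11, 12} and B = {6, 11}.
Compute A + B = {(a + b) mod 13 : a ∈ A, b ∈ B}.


Work in Z/13Z: reduce every sum a + b modulo 13.
Enumerate all 10 pairs:
a = 1: 1+6=7, 1+11=12
a = 7: 7+6=0, 7+11=5
a = 9: 9+6=2, 9+11=7
a = 11: 11+6=4, 11+11=9
a = 12: 12+6=5, 12+11=10
Distinct residues collected: {0, 2, 4, 5, 7, 9, 10, 12}
|A + B| = 8 (out of 13 total residues).

A + B = {0, 2, 4, 5, 7, 9, 10, 12}


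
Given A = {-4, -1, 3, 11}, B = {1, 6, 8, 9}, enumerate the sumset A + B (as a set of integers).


A + B = {a + b : a ∈ A, b ∈ B}.
Enumerate all |A|·|B| = 4·4 = 16 pairs (a, b) and collect distinct sums.
a = -4: -4+1=-3, -4+6=2, -4+8=4, -4+9=5
a = -1: -1+1=0, -1+6=5, -1+8=7, -1+9=8
a = 3: 3+1=4, 3+6=9, 3+8=11, 3+9=12
a = 11: 11+1=12, 11+6=17, 11+8=19, 11+9=20
Collecting distinct sums: A + B = {-3, 0, 2, 4, 5, 7, 8, 9, 11, 12, 17, 19, 20}
|A + B| = 13

A + B = {-3, 0, 2, 4, 5, 7, 8, 9, 11, 12, 17, 19, 20}


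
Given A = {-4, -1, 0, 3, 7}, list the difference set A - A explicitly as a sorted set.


A - A = {a - a' : a, a' ∈ A}.
Compute a - a' for each ordered pair (a, a'):
a = -4: -4--4=0, -4--1=-3, -4-0=-4, -4-3=-7, -4-7=-11
a = -1: -1--4=3, -1--1=0, -1-0=-1, -1-3=-4, -1-7=-8
a = 0: 0--4=4, 0--1=1, 0-0=0, 0-3=-3, 0-7=-7
a = 3: 3--4=7, 3--1=4, 3-0=3, 3-3=0, 3-7=-4
a = 7: 7--4=11, 7--1=8, 7-0=7, 7-3=4, 7-7=0
Collecting distinct values (and noting 0 appears from a-a):
A - A = {-11, -8, -7, -4, -3, -1, 0, 1, 3, 4, 7, 8, 11}
|A - A| = 13

A - A = {-11, -8, -7, -4, -3, -1, 0, 1, 3, 4, 7, 8, 11}


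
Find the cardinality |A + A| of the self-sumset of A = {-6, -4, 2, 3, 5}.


A + A = {a + a' : a, a' ∈ A}; |A| = 5.
General bounds: 2|A| - 1 ≤ |A + A| ≤ |A|(|A|+1)/2, i.e. 9 ≤ |A + A| ≤ 15.
Lower bound 2|A|-1 is attained iff A is an arithmetic progression.
Enumerate sums a + a' for a ≤ a' (symmetric, so this suffices):
a = -6: -6+-6=-12, -6+-4=-10, -6+2=-4, -6+3=-3, -6+5=-1
a = -4: -4+-4=-8, -4+2=-2, -4+3=-1, -4+5=1
a = 2: 2+2=4, 2+3=5, 2+5=7
a = 3: 3+3=6, 3+5=8
a = 5: 5+5=10
Distinct sums: {-12, -10, -8, -4, -3, -2, -1, 1, 4, 5, 6, 7, 8, 10}
|A + A| = 14

|A + A| = 14


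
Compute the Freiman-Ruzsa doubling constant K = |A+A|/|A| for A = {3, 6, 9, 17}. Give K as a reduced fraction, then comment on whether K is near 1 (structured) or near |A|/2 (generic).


|A| = 4.
Compute A + A by enumerating all 16 pairs.
A + A = {6, 9, 12, 15, 18, 20, 23, 26, 34}, so |A + A| = 9.
K = |A + A| / |A| = 9/4 (already in lowest terms) ≈ 2.2500.
Reference: AP of size 4 gives K = 7/4 ≈ 1.7500; a fully generic set of size 4 gives K ≈ 2.5000.

|A| = 4, |A + A| = 9, K = 9/4.


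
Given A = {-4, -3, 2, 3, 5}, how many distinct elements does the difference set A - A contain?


A - A = {a - a' : a, a' ∈ A}; |A| = 5.
Bounds: 2|A|-1 ≤ |A - A| ≤ |A|² - |A| + 1, i.e. 9 ≤ |A - A| ≤ 21.
Note: 0 ∈ A - A always (from a - a). The set is symmetric: if d ∈ A - A then -d ∈ A - A.
Enumerate nonzero differences d = a - a' with a > a' (then include -d):
Positive differences: {1, 2, 3, 5, 6, 7, 8, 9}
Full difference set: {0} ∪ (positive diffs) ∪ (negative diffs).
|A - A| = 1 + 2·8 = 17 (matches direct enumeration: 17).

|A - A| = 17


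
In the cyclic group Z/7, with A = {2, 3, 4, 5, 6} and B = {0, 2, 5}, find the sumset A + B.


Work in Z/7Z: reduce every sum a + b modulo 7.
Enumerate all 15 pairs:
a = 2: 2+0=2, 2+2=4, 2+5=0
a = 3: 3+0=3, 3+2=5, 3+5=1
a = 4: 4+0=4, 4+2=6, 4+5=2
a = 5: 5+0=5, 5+2=0, 5+5=3
a = 6: 6+0=6, 6+2=1, 6+5=4
Distinct residues collected: {0, 1, 2, 3, 4, 5, 6}
|A + B| = 7 (out of 7 total residues).

A + B = {0, 1, 2, 3, 4, 5, 6}


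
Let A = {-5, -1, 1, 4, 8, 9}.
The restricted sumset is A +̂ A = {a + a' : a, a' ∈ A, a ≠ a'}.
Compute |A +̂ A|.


Restricted sumset: A +̂ A = {a + a' : a ∈ A, a' ∈ A, a ≠ a'}.
Equivalently, take A + A and drop any sum 2a that is achievable ONLY as a + a for a ∈ A (i.e. sums representable only with equal summands).
Enumerate pairs (a, a') with a < a' (symmetric, so each unordered pair gives one sum; this covers all a ≠ a'):
  -5 + -1 = -6
  -5 + 1 = -4
  -5 + 4 = -1
  -5 + 8 = 3
  -5 + 9 = 4
  -1 + 1 = 0
  -1 + 4 = 3
  -1 + 8 = 7
  -1 + 9 = 8
  1 + 4 = 5
  1 + 8 = 9
  1 + 9 = 10
  4 + 8 = 12
  4 + 9 = 13
  8 + 9 = 17
Collected distinct sums: {-6, -4, -1, 0, 3, 4, 5, 7, 8, 9, 10, 12, 13, 17}
|A +̂ A| = 14
(Reference bound: |A +̂ A| ≥ 2|A| - 3 for |A| ≥ 2, with |A| = 6 giving ≥ 9.)

|A +̂ A| = 14


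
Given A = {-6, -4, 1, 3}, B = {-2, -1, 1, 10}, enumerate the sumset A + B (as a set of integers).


A + B = {a + b : a ∈ A, b ∈ B}.
Enumerate all |A|·|B| = 4·4 = 16 pairs (a, b) and collect distinct sums.
a = -6: -6+-2=-8, -6+-1=-7, -6+1=-5, -6+10=4
a = -4: -4+-2=-6, -4+-1=-5, -4+1=-3, -4+10=6
a = 1: 1+-2=-1, 1+-1=0, 1+1=2, 1+10=11
a = 3: 3+-2=1, 3+-1=2, 3+1=4, 3+10=13
Collecting distinct sums: A + B = {-8, -7, -6, -5, -3, -1, 0, 1, 2, 4, 6, 11, 13}
|A + B| = 13

A + B = {-8, -7, -6, -5, -3, -1, 0, 1, 2, 4, 6, 11, 13}


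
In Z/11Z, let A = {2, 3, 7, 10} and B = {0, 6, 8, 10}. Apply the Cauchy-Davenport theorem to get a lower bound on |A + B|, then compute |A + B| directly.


Cauchy-Davenport: |A + B| ≥ min(p, |A| + |B| - 1) for A, B nonempty in Z/pZ.
|A| = 4, |B| = 4, p = 11.
CD lower bound = min(11, 4 + 4 - 1) = min(11, 7) = 7.
Compute A + B mod 11 directly:
a = 2: 2+0=2, 2+6=8, 2+8=10, 2+10=1
a = 3: 3+0=3, 3+6=9, 3+8=0, 3+10=2
a = 7: 7+0=7, 7+6=2, 7+8=4, 7+10=6
a = 10: 10+0=10, 10+6=5, 10+8=7, 10+10=9
A + B = {0, 1, 2, 3, 4, 5, 6, 7, 8, 9, 10}, so |A + B| = 11.
Verify: 11 ≥ 7? Yes ✓.

CD lower bound = 7, actual |A + B| = 11.


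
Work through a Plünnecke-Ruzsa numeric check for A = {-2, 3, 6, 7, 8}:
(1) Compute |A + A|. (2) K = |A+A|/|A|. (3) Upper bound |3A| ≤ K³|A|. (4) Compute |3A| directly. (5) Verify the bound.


|A| = 5.
Step 1: Compute A + A by enumerating all 25 pairs.
A + A = {-4, 1, 4, 5, 6, 9, 10, 11, 12, 13, 14, 15, 16}, so |A + A| = 13.
Step 2: Doubling constant K = |A + A|/|A| = 13/5 = 13/5 ≈ 2.6000.
Step 3: Plünnecke-Ruzsa gives |3A| ≤ K³·|A| = (2.6000)³ · 5 ≈ 87.8800.
Step 4: Compute 3A = A + A + A directly by enumerating all triples (a,b,c) ∈ A³; |3A| = 23.
Step 5: Check 23 ≤ 87.8800? Yes ✓.

K = 13/5, Plünnecke-Ruzsa bound K³|A| ≈ 87.8800, |3A| = 23, inequality holds.


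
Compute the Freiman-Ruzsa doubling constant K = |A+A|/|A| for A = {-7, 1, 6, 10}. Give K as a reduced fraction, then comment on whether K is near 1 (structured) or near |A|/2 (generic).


|A| = 4.
Compute A + A by enumerating all 16 pairs.
A + A = {-14, -6, -1, 2, 3, 7, 11, 12, 16, 20}, so |A + A| = 10.
K = |A + A| / |A| = 10/4 = 5/2 ≈ 2.5000.
Reference: AP of size 4 gives K = 7/4 ≈ 1.7500; a fully generic set of size 4 gives K ≈ 2.5000.

|A| = 4, |A + A| = 10, K = 10/4 = 5/2.


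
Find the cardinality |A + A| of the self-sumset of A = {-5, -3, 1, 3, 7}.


A + A = {a + a' : a, a' ∈ A}; |A| = 5.
General bounds: 2|A| - 1 ≤ |A + A| ≤ |A|(|A|+1)/2, i.e. 9 ≤ |A + A| ≤ 15.
Lower bound 2|A|-1 is attained iff A is an arithmetic progression.
Enumerate sums a + a' for a ≤ a' (symmetric, so this suffices):
a = -5: -5+-5=-10, -5+-3=-8, -5+1=-4, -5+3=-2, -5+7=2
a = -3: -3+-3=-6, -3+1=-2, -3+3=0, -3+7=4
a = 1: 1+1=2, 1+3=4, 1+7=8
a = 3: 3+3=6, 3+7=10
a = 7: 7+7=14
Distinct sums: {-10, -8, -6, -4, -2, 0, 2, 4, 6, 8, 10, 14}
|A + A| = 12

|A + A| = 12


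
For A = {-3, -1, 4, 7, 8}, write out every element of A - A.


A - A = {a - a' : a, a' ∈ A}.
Compute a - a' for each ordered pair (a, a'):
a = -3: -3--3=0, -3--1=-2, -3-4=-7, -3-7=-10, -3-8=-11
a = -1: -1--3=2, -1--1=0, -1-4=-5, -1-7=-8, -1-8=-9
a = 4: 4--3=7, 4--1=5, 4-4=0, 4-7=-3, 4-8=-4
a = 7: 7--3=10, 7--1=8, 7-4=3, 7-7=0, 7-8=-1
a = 8: 8--3=11, 8--1=9, 8-4=4, 8-7=1, 8-8=0
Collecting distinct values (and noting 0 appears from a-a):
A - A = {-11, -10, -9, -8, -7, -5, -4, -3, -2, -1, 0, 1, 2, 3, 4, 5, 7, 8, 9, 10, 11}
|A - A| = 21

A - A = {-11, -10, -9, -8, -7, -5, -4, -3, -2, -1, 0, 1, 2, 3, 4, 5, 7, 8, 9, 10, 11}


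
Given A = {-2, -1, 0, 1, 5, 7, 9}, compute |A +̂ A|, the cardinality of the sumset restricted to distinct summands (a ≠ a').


Restricted sumset: A +̂ A = {a + a' : a ∈ A, a' ∈ A, a ≠ a'}.
Equivalently, take A + A and drop any sum 2a that is achievable ONLY as a + a for a ∈ A (i.e. sums representable only with equal summands).
Enumerate pairs (a, a') with a < a' (symmetric, so each unordered pair gives one sum; this covers all a ≠ a'):
  -2 + -1 = -3
  -2 + 0 = -2
  -2 + 1 = -1
  -2 + 5 = 3
  -2 + 7 = 5
  -2 + 9 = 7
  -1 + 0 = -1
  -1 + 1 = 0
  -1 + 5 = 4
  -1 + 7 = 6
  -1 + 9 = 8
  0 + 1 = 1
  0 + 5 = 5
  0 + 7 = 7
  0 + 9 = 9
  1 + 5 = 6
  1 + 7 = 8
  1 + 9 = 10
  5 + 7 = 12
  5 + 9 = 14
  7 + 9 = 16
Collected distinct sums: {-3, -2, -1, 0, 1, 3, 4, 5, 6, 7, 8, 9, 10, 12, 14, 16}
|A +̂ A| = 16
(Reference bound: |A +̂ A| ≥ 2|A| - 3 for |A| ≥ 2, with |A| = 7 giving ≥ 11.)

|A +̂ A| = 16


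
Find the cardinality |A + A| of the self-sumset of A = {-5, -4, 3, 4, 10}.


A + A = {a + a' : a, a' ∈ A}; |A| = 5.
General bounds: 2|A| - 1 ≤ |A + A| ≤ |A|(|A|+1)/2, i.e. 9 ≤ |A + A| ≤ 15.
Lower bound 2|A|-1 is attained iff A is an arithmetic progression.
Enumerate sums a + a' for a ≤ a' (symmetric, so this suffices):
a = -5: -5+-5=-10, -5+-4=-9, -5+3=-2, -5+4=-1, -5+10=5
a = -4: -4+-4=-8, -4+3=-1, -4+4=0, -4+10=6
a = 3: 3+3=6, 3+4=7, 3+10=13
a = 4: 4+4=8, 4+10=14
a = 10: 10+10=20
Distinct sums: {-10, -9, -8, -2, -1, 0, 5, 6, 7, 8, 13, 14, 20}
|A + A| = 13

|A + A| = 13


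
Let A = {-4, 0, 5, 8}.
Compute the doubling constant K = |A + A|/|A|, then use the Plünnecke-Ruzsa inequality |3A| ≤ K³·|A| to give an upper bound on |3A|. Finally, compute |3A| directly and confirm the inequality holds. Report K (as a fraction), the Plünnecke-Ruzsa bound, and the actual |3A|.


|A| = 4.
Step 1: Compute A + A by enumerating all 16 pairs.
A + A = {-8, -4, 0, 1, 4, 5, 8, 10, 13, 16}, so |A + A| = 10.
Step 2: Doubling constant K = |A + A|/|A| = 10/4 = 10/4 ≈ 2.5000.
Step 3: Plünnecke-Ruzsa gives |3A| ≤ K³·|A| = (2.5000)³ · 4 ≈ 62.5000.
Step 4: Compute 3A = A + A + A directly by enumerating all triples (a,b,c) ∈ A³; |3A| = 19.
Step 5: Check 19 ≤ 62.5000? Yes ✓.

K = 10/4, Plünnecke-Ruzsa bound K³|A| ≈ 62.5000, |3A| = 19, inequality holds.


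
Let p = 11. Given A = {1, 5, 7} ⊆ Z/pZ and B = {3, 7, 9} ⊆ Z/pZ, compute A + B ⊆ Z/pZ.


Work in Z/11Z: reduce every sum a + b modulo 11.
Enumerate all 9 pairs:
a = 1: 1+3=4, 1+7=8, 1+9=10
a = 5: 5+3=8, 5+7=1, 5+9=3
a = 7: 7+3=10, 7+7=3, 7+9=5
Distinct residues collected: {1, 3, 4, 5, 8, 10}
|A + B| = 6 (out of 11 total residues).

A + B = {1, 3, 4, 5, 8, 10}


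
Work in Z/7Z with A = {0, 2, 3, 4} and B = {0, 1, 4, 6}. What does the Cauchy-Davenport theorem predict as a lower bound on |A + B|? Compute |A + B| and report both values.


Cauchy-Davenport: |A + B| ≥ min(p, |A| + |B| - 1) for A, B nonempty in Z/pZ.
|A| = 4, |B| = 4, p = 7.
CD lower bound = min(7, 4 + 4 - 1) = min(7, 7) = 7.
Compute A + B mod 7 directly:
a = 0: 0+0=0, 0+1=1, 0+4=4, 0+6=6
a = 2: 2+0=2, 2+1=3, 2+4=6, 2+6=1
a = 3: 3+0=3, 3+1=4, 3+4=0, 3+6=2
a = 4: 4+0=4, 4+1=5, 4+4=1, 4+6=3
A + B = {0, 1, 2, 3, 4, 5, 6}, so |A + B| = 7.
Verify: 7 ≥ 7? Yes ✓.

CD lower bound = 7, actual |A + B| = 7.


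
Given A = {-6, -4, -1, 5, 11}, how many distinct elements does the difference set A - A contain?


A - A = {a - a' : a, a' ∈ A}; |A| = 5.
Bounds: 2|A|-1 ≤ |A - A| ≤ |A|² - |A| + 1, i.e. 9 ≤ |A - A| ≤ 21.
Note: 0 ∈ A - A always (from a - a). The set is symmetric: if d ∈ A - A then -d ∈ A - A.
Enumerate nonzero differences d = a - a' with a > a' (then include -d):
Positive differences: {2, 3, 5, 6, 9, 11, 12, 15, 17}
Full difference set: {0} ∪ (positive diffs) ∪ (negative diffs).
|A - A| = 1 + 2·9 = 19 (matches direct enumeration: 19).

|A - A| = 19


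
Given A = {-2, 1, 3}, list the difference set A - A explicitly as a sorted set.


A - A = {a - a' : a, a' ∈ A}.
Compute a - a' for each ordered pair (a, a'):
a = -2: -2--2=0, -2-1=-3, -2-3=-5
a = 1: 1--2=3, 1-1=0, 1-3=-2
a = 3: 3--2=5, 3-1=2, 3-3=0
Collecting distinct values (and noting 0 appears from a-a):
A - A = {-5, -3, -2, 0, 2, 3, 5}
|A - A| = 7

A - A = {-5, -3, -2, 0, 2, 3, 5}


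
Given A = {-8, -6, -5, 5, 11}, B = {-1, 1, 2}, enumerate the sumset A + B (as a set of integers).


A + B = {a + b : a ∈ A, b ∈ B}.
Enumerate all |A|·|B| = 5·3 = 15 pairs (a, b) and collect distinct sums.
a = -8: -8+-1=-9, -8+1=-7, -8+2=-6
a = -6: -6+-1=-7, -6+1=-5, -6+2=-4
a = -5: -5+-1=-6, -5+1=-4, -5+2=-3
a = 5: 5+-1=4, 5+1=6, 5+2=7
a = 11: 11+-1=10, 11+1=12, 11+2=13
Collecting distinct sums: A + B = {-9, -7, -6, -5, -4, -3, 4, 6, 7, 10, 12, 13}
|A + B| = 12

A + B = {-9, -7, -6, -5, -4, -3, 4, 6, 7, 10, 12, 13}


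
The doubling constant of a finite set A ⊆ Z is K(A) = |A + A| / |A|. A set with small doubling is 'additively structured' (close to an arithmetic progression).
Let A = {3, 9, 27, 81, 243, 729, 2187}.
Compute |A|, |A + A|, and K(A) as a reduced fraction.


|A| = 7.
Compute A + A by enumerating all 49 pairs.
A + A = {6, 12, 18, 30, 36, 54, 84, 90, 108, 162, 246, 252, 270, 324, 486, 732, 738, 756, 810, 972, 1458, 2190, 2196, 2214, 2268, 2430, 2916, 4374}, so |A + A| = 28.
K = |A + A| / |A| = 28/7 = 4/1 ≈ 4.0000.
Reference: AP of size 7 gives K = 13/7 ≈ 1.8571; a fully generic set of size 7 gives K ≈ 4.0000.

|A| = 7, |A + A| = 28, K = 28/7 = 4/1.


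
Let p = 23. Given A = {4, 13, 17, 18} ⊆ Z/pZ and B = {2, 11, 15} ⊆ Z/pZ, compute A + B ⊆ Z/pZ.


Work in Z/23Z: reduce every sum a + b modulo 23.
Enumerate all 12 pairs:
a = 4: 4+2=6, 4+11=15, 4+15=19
a = 13: 13+2=15, 13+11=1, 13+15=5
a = 17: 17+2=19, 17+11=5, 17+15=9
a = 18: 18+2=20, 18+11=6, 18+15=10
Distinct residues collected: {1, 5, 6, 9, 10, 15, 19, 20}
|A + B| = 8 (out of 23 total residues).

A + B = {1, 5, 6, 9, 10, 15, 19, 20}


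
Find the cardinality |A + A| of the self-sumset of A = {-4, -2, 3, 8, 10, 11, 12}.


A + A = {a + a' : a, a' ∈ A}; |A| = 7.
General bounds: 2|A| - 1 ≤ |A + A| ≤ |A|(|A|+1)/2, i.e. 13 ≤ |A + A| ≤ 28.
Lower bound 2|A|-1 is attained iff A is an arithmetic progression.
Enumerate sums a + a' for a ≤ a' (symmetric, so this suffices):
a = -4: -4+-4=-8, -4+-2=-6, -4+3=-1, -4+8=4, -4+10=6, -4+11=7, -4+12=8
a = -2: -2+-2=-4, -2+3=1, -2+8=6, -2+10=8, -2+11=9, -2+12=10
a = 3: 3+3=6, 3+8=11, 3+10=13, 3+11=14, 3+12=15
a = 8: 8+8=16, 8+10=18, 8+11=19, 8+12=20
a = 10: 10+10=20, 10+11=21, 10+12=22
a = 11: 11+11=22, 11+12=23
a = 12: 12+12=24
Distinct sums: {-8, -6, -4, -1, 1, 4, 6, 7, 8, 9, 10, 11, 13, 14, 15, 16, 18, 19, 20, 21, 22, 23, 24}
|A + A| = 23

|A + A| = 23


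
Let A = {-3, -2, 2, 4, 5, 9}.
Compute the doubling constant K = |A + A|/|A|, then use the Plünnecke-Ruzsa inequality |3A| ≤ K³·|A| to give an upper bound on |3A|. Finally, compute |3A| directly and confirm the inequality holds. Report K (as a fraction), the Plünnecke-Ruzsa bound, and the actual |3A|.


|A| = 6.
Step 1: Compute A + A by enumerating all 36 pairs.
A + A = {-6, -5, -4, -1, 0, 1, 2, 3, 4, 6, 7, 8, 9, 10, 11, 13, 14, 18}, so |A + A| = 18.
Step 2: Doubling constant K = |A + A|/|A| = 18/6 = 18/6 ≈ 3.0000.
Step 3: Plünnecke-Ruzsa gives |3A| ≤ K³·|A| = (3.0000)³ · 6 ≈ 162.0000.
Step 4: Compute 3A = A + A + A directly by enumerating all triples (a,b,c) ∈ A³; |3A| = 32.
Step 5: Check 32 ≤ 162.0000? Yes ✓.

K = 18/6, Plünnecke-Ruzsa bound K³|A| ≈ 162.0000, |3A| = 32, inequality holds.


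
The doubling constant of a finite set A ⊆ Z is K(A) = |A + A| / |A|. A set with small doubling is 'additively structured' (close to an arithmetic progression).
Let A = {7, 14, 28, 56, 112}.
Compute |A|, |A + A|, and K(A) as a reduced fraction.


|A| = 5.
Compute A + A by enumerating all 25 pairs.
A + A = {14, 21, 28, 35, 42, 56, 63, 70, 84, 112, 119, 126, 140, 168, 224}, so |A + A| = 15.
K = |A + A| / |A| = 15/5 = 3/1 ≈ 3.0000.
Reference: AP of size 5 gives K = 9/5 ≈ 1.8000; a fully generic set of size 5 gives K ≈ 3.0000.

|A| = 5, |A + A| = 15, K = 15/5 = 3/1.


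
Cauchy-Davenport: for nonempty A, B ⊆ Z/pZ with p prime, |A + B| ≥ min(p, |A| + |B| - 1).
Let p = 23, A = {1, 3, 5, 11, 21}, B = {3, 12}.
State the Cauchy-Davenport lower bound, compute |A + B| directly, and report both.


Cauchy-Davenport: |A + B| ≥ min(p, |A| + |B| - 1) for A, B nonempty in Z/pZ.
|A| = 5, |B| = 2, p = 23.
CD lower bound = min(23, 5 + 2 - 1) = min(23, 6) = 6.
Compute A + B mod 23 directly:
a = 1: 1+3=4, 1+12=13
a = 3: 3+3=6, 3+12=15
a = 5: 5+3=8, 5+12=17
a = 11: 11+3=14, 11+12=0
a = 21: 21+3=1, 21+12=10
A + B = {0, 1, 4, 6, 8, 10, 13, 14, 15, 17}, so |A + B| = 10.
Verify: 10 ≥ 6? Yes ✓.

CD lower bound = 6, actual |A + B| = 10.
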